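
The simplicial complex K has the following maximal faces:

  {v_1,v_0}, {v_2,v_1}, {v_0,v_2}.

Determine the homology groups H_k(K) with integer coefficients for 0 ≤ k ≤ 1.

H_0 = Z,  H_1 = Z.

We work with the vertex ordering v_0 < v_1 < v_2. The simplices of K, each written with vertices in increasing order, are:

  0-simplices (3): [v_0], [v_1], [v_2]
  1-simplices (3): [v_0,v_1], [v_0,v_2], [v_1,v_2]

giving chain groups C_0 ≅ Z^3, C_1 ≅ Z^3.

The boundary map ∂_1: C_1 → C_0 sends each edge [p,q] (with p < q) to q − p.
This gives a 3×3 integer matrix of rank 2; reducing to Smith normal form yields diagonal entries (1,1).

Reading off H_k = ker ∂_k / im ∂_{k+1}:

  H_0: rank C_0 − rank ∂_1 = 3 − 2 = 1, and the invariant factors of ∂_1 are all 1, so H_0 ≅ Z.
  H_1: rank ker ∂_1 − rank ∂_2 = (3 − 2) − 0 = 1, and there is no ∂_2, so H_1 ≅ Z.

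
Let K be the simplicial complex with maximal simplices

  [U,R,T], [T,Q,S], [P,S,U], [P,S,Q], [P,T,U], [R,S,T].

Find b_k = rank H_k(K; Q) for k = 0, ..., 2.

Take the total order P < Q < R < S < T < U on the vertex set. Then K (dimension 2) consists of the simplices:

  0-simplices (6): P, Q, R, S, T, U
  1-simplices (12): PQ, PS, PT, PU, QS, QT, RS, RT, RU, ST, SU, TU
  2-simplices (6): PQS, PSU, PTU, QST, RST, RTU

so the chain groups are C_0 ≅ Z^6, C_1 ≅ Z^12, C_2 ≅ Z^6.

∂_1: C_1 → C_0 sends each edge [p,q] (with p < q) to q − p. For instance
  ∂ST = T − S.
The 6×12 boundary matrix has rank 5 and Smith normal form diag(1,1,1,1,1).

The boundary map ∂_2: C_2 → C_1 sends each 2-simplex [p,q,r] to [q,r] − [p,r] + [p,q]. For instance
  ∂RST = ST − RT + RS,
  ∂QST = ST − QT + QS.
This gives a 12×6 integer matrix of rank 6; reducing to Smith normal form yields diagonal entries (1,1,1,1,1,1).

From H_k ≅ ker(∂_k) / im(∂_{k+1}) we obtain:

  H_0: rank C_0 − rank ∂_1 = 6 − 5 = 1, and the invariant factors of ∂_1 are all 1, so H_0 ≅ Z.
  H_1: rank ker ∂_1 − rank ∂_2 = (12 − 5) − 6 = 1, and the invariant factors of ∂_2 are all 1, so H_1 ≅ Z.
  H_2: rank ker ∂_2 − rank ∂_3 = (6 − 6) − 0 = 0, and there is no ∂_3, so H_2 ≅ 0.

Hence the Betti numbers are b_0 = 1, b_1 = 1, b_2 = 0.

b_0 = 1, b_1 = 1, b_2 = 0.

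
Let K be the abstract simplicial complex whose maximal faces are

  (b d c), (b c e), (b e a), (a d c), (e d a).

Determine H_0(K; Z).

H_0 = Z.

Take the total order a < b < c < d < e on the vertex set. Then K (dimension 2) consists of the simplices:

  0-simplices (5): a, b, c, d, e
  1-simplices (10): ab, ac, ad, ae, bc, bd, be, cd, ce, de
  2-simplices (5): abe, acd, ade, bcd, bce

giving chain groups C_0 ≅ Z^5, C_1 ≅ Z^10, C_2 ≅ Z^5.

The boundary map ∂_1: C_1 → C_0 maps an edge to its endpoints' difference, ∂[p,q] = q − p.
This gives a 5×10 integer matrix of rank 4; reducing to Smith normal form yields diagonal entries (1,1,1,1).

∂_2: C_2 → C_1 acts by ∂[p,q,r] = [q,r] − [p,r] + [p,q]. For instance
  ∂ade = de − ae + ad,
  ∂bcd = cd − bd + bc.
The resulting 10×5 matrix has rank 5, and its Smith normal form has invariant factors (1,1,1,1,1).

From H_k ≅ ker(∂_k) / im(∂_{k+1}) we obtain:

  H_0: rank C_0 − rank ∂_1 = 5 − 4 = 1, and the invariant factors of ∂_1 are all 1, so H_0 = Z.

(K is a triangulation of the Möbius band.)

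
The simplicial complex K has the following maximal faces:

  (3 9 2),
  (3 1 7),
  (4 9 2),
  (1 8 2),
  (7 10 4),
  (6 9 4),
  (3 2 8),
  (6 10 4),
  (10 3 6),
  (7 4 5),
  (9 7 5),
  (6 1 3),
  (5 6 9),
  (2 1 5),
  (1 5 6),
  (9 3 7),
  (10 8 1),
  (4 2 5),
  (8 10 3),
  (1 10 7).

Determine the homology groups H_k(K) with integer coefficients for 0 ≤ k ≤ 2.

H_0 = Z,  H_1 = Z ⊕ Z/2Z,  H_2 = 0.

Take the total order 1 < 2 < 3 < 4 < 5 < 6 < 7 < 8 < 9 < 10 on the vertex set. Then K (dimension 2) consists of the simplices:

  0-simplices (10): [1], [2], [3], [4], [5], [6], [7], [8], [9], [10]
  1-simplices (30): (30 of them)
  2-simplices (20): (20 of them)

giving chain groups C_0 ≅ Z^10, C_1 ≅ Z^30, C_2 ≅ Z^20.

The boundary map ∂_1: C_1 → C_0 is given by ∂[p,q] = [q] − [p].
As a 10×30 matrix over Z this has rank 9, with invariant factors (1,1,1,1,1,1,1,1,1).

The boundary map ∂_2: C_2 → C_1 sends each 2-simplex [p,q,r] to [q,r] − [p,r] + [p,q]. For instance
  ∂[1,3,6] = [3,6] − [1,6] + [1,3],
  ∂[1,2,8] = [2,8] − [1,8] + [1,2].
This gives a 30×20 integer matrix of rank 20; reducing to Smith normal form yields diagonal entries (1,1,1,1,1,1,1,1,1,1,1,1,1,1,1,1,1,1,1,2).

Now H_k = ker ∂_k / im ∂_{k+1}, so:

  H_0: rank C_0 − rank ∂_1 = 10 − 9 = 1, and the invariant factors of ∂_1 are all 1, so H_0 = Z.
  H_1: rank ker ∂_1 − rank ∂_2 = (30 − 9) − 20 = 1, and ∂_2 has invariant factor 2 > 1, so H_1 = Z ⊕ Z/2Z.
  H_2: rank ker ∂_2 − rank ∂_3 = (20 − 20) − 0 = 0, and there is no ∂_3, so H_2 = 0.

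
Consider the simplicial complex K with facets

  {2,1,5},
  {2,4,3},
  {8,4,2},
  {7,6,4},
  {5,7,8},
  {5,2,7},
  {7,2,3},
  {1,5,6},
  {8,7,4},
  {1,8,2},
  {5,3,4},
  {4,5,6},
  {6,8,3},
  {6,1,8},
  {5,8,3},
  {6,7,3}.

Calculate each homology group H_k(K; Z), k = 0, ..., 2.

Take the total order 1 < 2 < 3 < 4 < 5 < 6 < 7 < 8 on the vertex set. Then K (dimension 2) consists of the simplices:

  0-simplices (8): [1], [2], [3], [4], [5], [6], [7], [8]
  1-simplices (24): (24 of them)
  2-simplices (16): [1,2,5], [1,2,8], [1,5,6], [1,6,8], [2,3,4], [2,3,7], [2,4,8], [2,5,7], [3,4,5], [3,5,8], [3,6,7], [3,6,8], [4,5,6], [4,6,7], [4,7,8], [5,7,8]

so the chain groups are C_0 ≅ Z^8, C_1 ≅ Z^24, C_2 ≅ Z^16.

∂_1: C_1 → C_0 is given by ∂[p,q] = [q] − [p].
The 8×24 boundary matrix has rank 7 and Smith normal form diag(1,1,1,1,1,1,1).

The boundary map ∂_2: C_2 → C_1 maps a triangle to the signed sum of its edges. For instance
  ∂[3,6,7] = [6,7] − [3,7] + [3,6],
  ∂[4,6,7] = [6,7] − [4,7] + [4,6].
The resulting 24×16 matrix has rank 15, and its Smith normal form has invariant factors (1,1,1,1,1,1,1,1,1,1,1,1,1,1,1).

Computing H_k = (kernel of ∂_k) / (image of ∂_{k+1}):

  H_0: rank C_0 − rank ∂_1 = 8 − 7 = 1, and the invariant factors of ∂_1 are all 1, so H_0 = Z.
  H_1: rank ker ∂_1 − rank ∂_2 = (24 − 7) − 15 = 2, and the invariant factors of ∂_2 are all 1, so H_1 = Z^2.
  H_2: rank ker ∂_2 − rank ∂_3 = (16 − 15) − 0 = 1, and there is no ∂_3, so H_2 = Z.

As a check, the Euler characteristic is 8 − 24 + 16 = 0, which agrees with 1 − 2 + 1 = 0.

H_0 = Z,  H_1 = Z^2,  H_2 = Z.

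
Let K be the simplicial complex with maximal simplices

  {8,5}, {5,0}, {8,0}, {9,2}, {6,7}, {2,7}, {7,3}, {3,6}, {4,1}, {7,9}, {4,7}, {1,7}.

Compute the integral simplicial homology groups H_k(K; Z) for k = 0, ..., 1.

H_0 = Z^2,  H_1 = Z^4.

Order the vertices as 0 < 1 < 2 < 3 < 4 < 5 < 6 < 7 < 8 < 9. Listing each simplex with vertices in this order, K has dimension 1 with simplices:

  0-simplices (10): [0], [1], [2], [3], [4], [5], [6], [7], [8], [9]
  1-simplices (12): [0,5], [0,8], [1,4], [1,7], [2,7], [2,9], [3,6], [3,7], [4,7], [5,8], [6,7], [7,9]

Hence C_0 ≅ Z^10, C_1 ≅ Z^12.

Boundary ∂_1: C_1 → C_0 sends each edge [p,q] (with p < q) to q − p. For instance
  ∂[4,7] = [7] − [4].
As a 10×12 matrix over Z this has rank 8, with invariant factors (1,1,1,1,1,1,1,1).

Reading off H_k = ker ∂_k / im ∂_{k+1}:

  H_0: rank C_0 − rank ∂_1 = 10 − 8 = 2, and the invariant factors of ∂_1 are all 1, so H_0 = Z^2.
  H_1: rank ker ∂_1 − rank ∂_2 = (12 − 8) − 0 = 4, and there is no ∂_2, so H_1 = Z^4.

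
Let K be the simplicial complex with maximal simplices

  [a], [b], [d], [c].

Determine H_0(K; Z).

H_0 ≅ Z^4.

Fix the vertex order a < b < c < d and write every simplex with vertices in increasing order. Then dim K = 0 and the simplices of K are:

  0-simplices (4): a, b, c, d

Hence C_0 ≅ Z^4.

Now H_k = ker ∂_k / im ∂_{k+1}, so:

  H_0: rank C_0 − rank ∂_1 = 4 − 0 = 4, and there is no ∂_1, so H_0 = Z^4.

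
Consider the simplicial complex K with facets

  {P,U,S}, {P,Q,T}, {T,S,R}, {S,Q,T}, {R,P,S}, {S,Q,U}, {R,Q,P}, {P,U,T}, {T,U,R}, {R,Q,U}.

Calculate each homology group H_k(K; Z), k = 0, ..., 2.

H_0 ≅ Z,  H_1 ≅ Z_2,  H_2 = 0.

Fix the vertex order P < Q < R < S < T < U and write every simplex with vertices in increasing order. Then dim K = 2 and the simplices of K are:

  0-simplices (6): P, Q, R, S, T, U
  1-simplices (15): PQ, PR, PS, PT, PU, QR, QS, QT, QU, RS, RT, RU, ST, SU, TU
  2-simplices (10): PQR, PQT, PRS, PSU, PTU, QRU, QST, QSU, RST, RTU

giving chain groups C_0 ≅ Z^6, C_1 ≅ Z^15, C_2 ≅ Z^10.

The boundary map ∂_1: C_1 → C_0 sends each edge [p,q] (with p < q) to q − p.
The 6×15 boundary matrix has rank 5 and Smith normal form diag(1,1,1,1,1).

Boundary ∂_2: C_2 → C_1 sends each 2-simplex [p,q,r] to [q,r] − [p,r] + [p,q]. For instance
  ∂RST = ST − RT + RS,
  ∂QRU = RU − QU + QR.
The 15×10 boundary matrix has rank 10 and Smith normal form diag(1,1,1,1,1,1,1,1,1,2).

Computing H_k = (kernel of ∂_k) / (image of ∂_{k+1}):

  H_0: rank C_0 − rank ∂_1 = 6 − 5 = 1, and the invariant factors of ∂_1 are all 1, so H_0 = Z.
  H_1: rank ker ∂_1 − rank ∂_2 = (15 − 5) − 10 = 0, and ∂_2 has invariant factor 2 > 1, so H_1 = Z_2.
  H_2: rank ker ∂_2 − rank ∂_3 = (10 − 10) − 0 = 0, and there is no ∂_3, so H_2 = 0.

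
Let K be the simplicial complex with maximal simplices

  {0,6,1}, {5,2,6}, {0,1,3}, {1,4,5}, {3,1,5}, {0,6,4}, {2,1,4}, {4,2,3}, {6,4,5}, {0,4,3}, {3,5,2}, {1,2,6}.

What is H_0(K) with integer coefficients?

H_0 ≅ Z.

K has 7 vertices, 18 edges, 12 triangles.
rank ∂_0 = 0, rank ∂_1 = 6 ⇒ b_0 = 7 − 0 − 6 = 1; all invariant factors of ∂_1 are 1 so no torsion. So H_0 ≅ Z.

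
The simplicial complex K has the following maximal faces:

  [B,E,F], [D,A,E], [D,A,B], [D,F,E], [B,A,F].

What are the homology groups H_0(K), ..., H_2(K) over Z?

K has 5 vertices, 10 edges, 5 triangles.
rank ∂_0 = 0, rank ∂_1 = 4 ⇒ b_0 = 5 − 0 − 4 = 1; all invariant factors of ∂_1 are 1 so no torsion. So H_0 = Z.
rank ∂_1 = 4, rank ∂_2 = 5 ⇒ b_1 = 10 − 4 − 5 = 1; all invariant factors of ∂_2 are 1 so no torsion. So H_1 = Z.
rank ∂_2 = 5, rank ∂_3 = 0 ⇒ b_2 = 5 − 5 − 0 = 0. So H_2 = 0.

H_0 ≅ Z,  H_1 ≅ Z,  H_2 = 0.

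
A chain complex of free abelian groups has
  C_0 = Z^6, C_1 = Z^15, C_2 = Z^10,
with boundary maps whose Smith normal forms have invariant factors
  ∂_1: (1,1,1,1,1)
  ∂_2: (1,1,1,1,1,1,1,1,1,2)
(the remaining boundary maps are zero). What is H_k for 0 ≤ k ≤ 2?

H_0 ≅ Z,  H_1 ≅ Z/2,  H_2 = 0.

H_0: b_0 = 6 − 0 − 5 = 1; torsion from ∂_1 factors > 1: none. So H_0 ≅ Z.
H_1: b_1 = 15 − 5 − 10 = 0; torsion from ∂_2 factors > 1: [2]. So H_1 ≅ Z/2.
H_2: b_2 = 10 − 10 − 0 = 0; torsion from ∂_3 factors > 1: none. So H_2 ≅ 0.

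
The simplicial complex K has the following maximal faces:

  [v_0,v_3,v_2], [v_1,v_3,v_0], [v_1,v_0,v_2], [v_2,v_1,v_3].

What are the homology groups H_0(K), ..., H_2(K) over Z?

H_0 = Z,  H_1 = 0,  H_2 = Z.

We work with the vertex ordering v_0 < v_1 < v_2 < v_3. The simplices of K, each written with vertices in increasing order, are:

  0-simplices (4): [v_0], [v_1], [v_2], [v_3]
  1-simplices (6): [v_0,v_1], [v_0,v_2], [v_0,v_3], [v_1,v_2], [v_1,v_3], [v_2,v_3]
  2-simplices (4): [v_0,v_1,v_2], [v_0,v_1,v_3], [v_0,v_2,v_3], [v_1,v_2,v_3]

so the chain groups are C_0 ≅ Z^4, C_1 ≅ Z^6, C_2 ≅ Z^4.

∂_1: C_1 → C_0 is given by ∂[p,q] = [q] − [p]. For instance
  ∂[v_1,v_2] = [v_2] − [v_1].
The 4×6 boundary matrix has rank 3 and Smith normal form diag(1,1,1).

∂_2: C_2 → C_1 sends each 2-simplex [p,q,r] to [q,r] − [p,r] + [p,q]. For instance
  ∂[v_0,v_1,v_2] = [v_1,v_2] − [v_0,v_2] + [v_0,v_1],
  ∂[v_0,v_2,v_3] = [v_2,v_3] − [v_0,v_3] + [v_0,v_2].
As a 6×4 matrix over Z this has rank 3, with invariant factors (1,1,1).

Reading off H_k = ker ∂_k / im ∂_{k+1}:

  H_0: rank C_0 − rank ∂_1 = 4 − 3 = 1, and the invariant factors of ∂_1 are all 1, so H_0 ≅ Z.
  H_1: rank ker ∂_1 − rank ∂_2 = (6 − 3) − 3 = 0, and the invariant factors of ∂_2 are all 1, so H_1 ≅ 0.
  H_2: rank ker ∂_2 − rank ∂_3 = (4 − 3) − 0 = 1, and there is no ∂_3, so H_2 ≅ Z.

As a check, the Euler characteristic is 4 − 6 + 4 = 2, which agrees with 1 − 0 + 1 = 2.
(K is a triangulation of the 2-sphere S^2.)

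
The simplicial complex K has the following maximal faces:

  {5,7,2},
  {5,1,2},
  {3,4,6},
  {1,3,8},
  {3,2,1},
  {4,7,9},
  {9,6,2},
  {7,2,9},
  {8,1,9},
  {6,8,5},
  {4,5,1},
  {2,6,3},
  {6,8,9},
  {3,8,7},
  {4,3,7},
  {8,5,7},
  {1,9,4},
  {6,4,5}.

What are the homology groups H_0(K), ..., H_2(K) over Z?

H_0 ≅ Z,  H_1 ≅ Z^2,  H_2 ≅ Z.

K has 9 vertices, 27 edges, 18 triangles.
rank ∂_0 = 0, rank ∂_1 = 8 ⇒ b_0 = 9 − 0 − 8 = 1; all invariant factors of ∂_1 are 1 so no torsion. So H_0 ≅ Z.
rank ∂_1 = 8, rank ∂_2 = 17 ⇒ b_1 = 27 − 8 − 17 = 2; all invariant factors of ∂_2 are 1 so no torsion. So H_1 ≅ Z^2.
rank ∂_2 = 17, rank ∂_3 = 0 ⇒ b_2 = 18 − 17 − 0 = 1. So H_2 ≅ Z.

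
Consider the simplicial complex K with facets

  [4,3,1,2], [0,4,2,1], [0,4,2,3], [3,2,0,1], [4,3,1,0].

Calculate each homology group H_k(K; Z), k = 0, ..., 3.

Take the total order 0 < 1 < 2 < 3 < 4 on the vertex set. Then K (dimension 3) consists of the simplices:

  0-simplices (5): [0], [1], [2], [3], [4]
  1-simplices (10): [0,1], [0,2], [0,3], [0,4], [1,2], [1,3], [1,4], [2,3], [2,4], [3,4]
  2-simplices (10): [0,1,2], [0,1,3], [0,1,4], [0,2,3], [0,2,4], [0,3,4], [1,2,3], [1,2,4], [1,3,4], [2,3,4]
  3-simplices (5): [0,1,2,3], [0,1,2,4], [0,1,3,4], [0,2,3,4], [1,2,3,4]

Hence C_0 ≅ Z^5, C_1 ≅ Z^10, C_2 ≅ Z^10, C_3 ≅ Z^5.

Boundary ∂_1: C_1 → C_0 is given by ∂[p,q] = [q] − [p]. For instance
  ∂[0,4] = [4] − [0].
The resulting 5×10 matrix has rank 4, and its Smith normal form has invariant factors (1,1,1,1).

The boundary map ∂_2: C_2 → C_1 acts by ∂[p,q,r] = [q,r] − [p,r] + [p,q]. For instance
  ∂[2,3,4] = [3,4] − [2,4] + [2,3],
  ∂[1,3,4] = [3,4] − [1,4] + [1,3].
The resulting 10×10 matrix has rank 6, and its Smith normal form has invariant factors (1,1,1,1,1,1).

Boundary ∂_3: C_3 → C_2 sends each 3-simplex σ to the alternating sum Σ_i (−1)^i (σ with its i-th vertex removed). For instance
  ∂[1,2,3,4] = [2,3,4] − [1,3,4] + [1,2,4] − [1,2,3],
  ∂[0,1,2,3] = [1,2,3] − [0,2,3] + [0,1,3] − [0,1,2].
The resulting 10×5 matrix has rank 4, and its Smith normal form has invariant factors (1,1,1,1).

Reading off H_k = ker ∂_k / im ∂_{k+1}:

  H_0: rank C_0 − rank ∂_1 = 5 − 4 = 1, and the invariant factors of ∂_1 are all 1, so H_0 = Z.
  H_1: rank ker ∂_1 − rank ∂_2 = (10 − 4) − 6 = 0, and the invariant factors of ∂_2 are all 1, so H_1 = 0.
  H_2: rank ker ∂_2 − rank ∂_3 = (10 − 6) − 4 = 0, and the invariant factors of ∂_3 are all 1, so H_2 = 0.
  H_3: rank ker ∂_3 − rank ∂_4 = (5 − 4) − 0 = 1, and there is no ∂_4, so H_3 = Z.

H_0 = Z,  H_1 = 0,  H_2 = 0,  H_3 = Z.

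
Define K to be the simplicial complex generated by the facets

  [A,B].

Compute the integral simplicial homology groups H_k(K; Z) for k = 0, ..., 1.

Order the vertices as A < B. Listing each simplex with vertices in this order, K has dimension 1 with simplices:

  0-simplices (2): A, B
  1-simplices (1): AB

so the chain groups are C_0 ≅ Z^2, C_1 ≅ Z^1.

∂_1: C_1 → C_0 is given by ∂[p,q] = [q] − [p]. For instance
  ∂AB = B − A.
The resulting 2×1 matrix has rank 1, and its Smith normal form has invariant factors (1).

From H_k ≅ ker(∂_k) / im(∂_{k+1}) we obtain:

  H_0: rank C_0 − rank ∂_1 = 2 − 1 = 1, and the invariant factors of ∂_1 are all 1, so H_0 = Z.
  H_1: rank ker ∂_1 − rank ∂_2 = (1 − 1) − 0 = 0, and there is no ∂_2, so H_1 = 0.

(K is a triangulation of the 1-simplex.)

H_0 ≅ Z,  H_1 = 0.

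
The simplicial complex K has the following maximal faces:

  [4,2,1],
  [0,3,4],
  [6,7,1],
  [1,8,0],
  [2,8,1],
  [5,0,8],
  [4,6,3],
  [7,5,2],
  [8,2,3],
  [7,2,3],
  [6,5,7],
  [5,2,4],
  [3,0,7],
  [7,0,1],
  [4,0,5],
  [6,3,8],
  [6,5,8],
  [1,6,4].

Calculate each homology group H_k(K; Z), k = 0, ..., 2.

H_0 = Z,  H_1 = Z^2,  H_2 = Z.

Fix the vertex order 0 < 1 < 2 < 3 < 4 < 5 < 6 < 7 < 8 and write every simplex with vertices in increasing order. Then dim K = 2 and the simplices of K are:

  0-simplices (9): [0], [1], [2], [3], [4], [5], [6], [7], [8]
  1-simplices (27): (27 of them)
  2-simplices (18): [0,1,7], [0,1,8], [0,3,4], [0,3,7], [0,4,5], [0,5,8], [1,2,4], [1,2,8], [1,4,6], [1,6,7], [2,3,7], [2,3,8], [2,4,5], [2,5,7], [3,4,6], [3,6,8], [5,6,7], [5,6,8]

so the chain groups are C_0 ≅ Z^9, C_1 ≅ Z^27, C_2 ≅ Z^18.

The boundary map ∂_1: C_1 → C_0 maps an edge to its endpoints' difference, ∂[p,q] = q − p. For instance
  ∂[5,7] = [7] − [5].
The resulting 9×27 matrix has rank 8, and its Smith normal form has invariant factors (1,1,1,1,1,1,1,1).

∂_2: C_2 → C_1 sends each 2-simplex [p,q,r] to [q,r] − [p,r] + [p,q]. For instance
  ∂[5,6,8] = [6,8] − [5,8] + [5,6],
  ∂[1,2,4] = [2,4] − [1,4] + [1,2].
The 27×18 boundary matrix has rank 17 and Smith normal form diag(1,1,1,1,1,1,1,1,1,1,1,1,1,1,1,1,1).

From H_k ≅ ker(∂_k) / im(∂_{k+1}) we obtain:

  H_0: rank C_0 − rank ∂_1 = 9 − 8 = 1, and the invariant factors of ∂_1 are all 1, so H_0 = Z.
  H_1: rank ker ∂_1 − rank ∂_2 = (27 − 8) − 17 = 2, and the invariant factors of ∂_2 are all 1, so H_1 = Z^2.
  H_2: rank ker ∂_2 − rank ∂_3 = (18 − 17) − 0 = 1, and there is no ∂_3, so H_2 = Z.

As a check, the Euler characteristic is 9 − 27 + 18 = 0, which agrees with 1 − 2 + 1 = 0.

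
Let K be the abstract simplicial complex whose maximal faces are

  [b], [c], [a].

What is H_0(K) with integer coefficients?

H_0 ≅ Z^3.

Take the total order a < b < c on the vertex set. Then K (dimension 0) consists of the simplices:

  0-simplices (3): a, b, c

giving chain groups C_0 ≅ Z^3.

Now H_k = ker ∂_k / im ∂_{k+1}, so:

  H_0: rank C_0 − rank ∂_1 = 3 − 0 = 3, and there is no ∂_1, so H_0 ≅ Z^3.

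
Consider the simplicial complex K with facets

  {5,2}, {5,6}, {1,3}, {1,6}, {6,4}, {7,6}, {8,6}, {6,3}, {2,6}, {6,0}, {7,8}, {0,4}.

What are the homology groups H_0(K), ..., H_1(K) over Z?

H_0 = Z,  H_1 = Z^4.

Order the vertices as 0 < 1 < 2 < 3 < 4 < 5 < 6 < 7 < 8. Listing each simplex with vertices in this order, K has dimension 1 with simplices:

  0-simplices (9): [0], [1], [2], [3], [4], [5], [6], [7], [8]
  1-simplices (12): [0,4], [0,6], [1,3], [1,6], [2,5], [2,6], [3,6], [4,6], [5,6], [6,7], [6,8], [7,8]

Hence C_0 ≅ Z^9, C_1 ≅ Z^12.

The boundary map ∂_1: C_1 → C_0 maps an edge to its endpoints' difference, ∂[p,q] = q − p. For instance
  ∂[2,6] = [6] − [2].
This gives a 9×12 integer matrix of rank 8; reducing to Smith normal form yields diagonal entries (1,1,1,1,1,1,1,1).

From H_k ≅ ker(∂_k) / im(∂_{k+1}) we obtain:

  H_0: rank C_0 − rank ∂_1 = 9 − 8 = 1, and the invariant factors of ∂_1 are all 1, so H_0 = Z.
  H_1: rank ker ∂_1 − rank ∂_2 = (12 − 8) − 0 = 4, and there is no ∂_2, so H_1 = Z^4.

(K is a triangulation of a wedge of 4 circles.)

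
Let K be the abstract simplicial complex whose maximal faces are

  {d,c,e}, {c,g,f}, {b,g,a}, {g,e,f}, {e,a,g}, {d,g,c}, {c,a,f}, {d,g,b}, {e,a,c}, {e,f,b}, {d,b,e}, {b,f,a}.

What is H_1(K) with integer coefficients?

H_1 = Z/2Z.

Take the total order a < b < c < d < e < f < g on the vertex set. Then K (dimension 2) consists of the simplices:

  0-simplices (7): a, b, c, d, e, f, g
  1-simplices (18): ab, ac, ae, af, ag, bd, be, bf, bg, cd, ce, cf, cg, de, dg, ef, eg, fg
  2-simplices (12): abf, abg, ace, acf, aeg, bde, bdg, bef, cde, cdg, cfg, efg

Hence C_0 ≅ Z^7, C_1 ≅ Z^18, C_2 ≅ Z^12.

The boundary map ∂_1: C_1 → C_0 is given by ∂[p,q] = [q] − [p].
This gives a 7×18 integer matrix of rank 6; reducing to Smith normal form yields diagonal entries (1,1,1,1,1,1).

Boundary ∂_2: C_2 → C_1 sends each 2-simplex [p,q,r] to [q,r] − [p,r] + [p,q]. For instance
  ∂bef = ef − bf + be,
  ∂ace = ce − ae + ac.
The 18×12 boundary matrix has rank 12 and Smith normal form diag(1,1,1,1,1,1,1,1,1,1,1,2).

Reading off H_k = ker ∂_k / im ∂_{k+1}:

  H_1: rank ker ∂_1 − rank ∂_2 = (18 − 6) − 12 = 0, and ∂_2 has invariant factor 2 > 1, so H_1 ≅ Z/2Z.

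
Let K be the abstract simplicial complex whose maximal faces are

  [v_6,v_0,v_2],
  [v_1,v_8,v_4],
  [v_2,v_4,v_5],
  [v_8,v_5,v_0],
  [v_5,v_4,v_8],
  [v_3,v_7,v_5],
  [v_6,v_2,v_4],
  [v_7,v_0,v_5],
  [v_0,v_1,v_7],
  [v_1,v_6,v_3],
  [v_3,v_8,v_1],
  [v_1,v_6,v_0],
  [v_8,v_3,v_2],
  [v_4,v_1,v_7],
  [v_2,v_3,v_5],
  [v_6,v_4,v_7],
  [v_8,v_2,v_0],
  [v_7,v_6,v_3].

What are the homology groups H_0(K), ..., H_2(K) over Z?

H_0 ≅ Z,  H_1 ≅ Z × Z/2,  H_2 = 0.

We work with the vertex ordering v_0 < v_1 < v_2 < v_3 < v_4 < v_5 < v_6 < v_7 < v_8. The simplices of K, each written with vertices in increasing order, are:

  0-simplices (9): [v_0], [v_1], [v_2], [v_3], [v_4], [v_5], [v_6], [v_7], [v_8]
  1-simplices (27): (27 of them)
  2-simplices (18): (18 of them)

so the chain groups are C_0 ≅ Z^9, C_1 ≅ Z^27, C_2 ≅ Z^18.

∂_1: C_1 → C_0 maps an edge to its endpoints' difference, ∂[p,q] = q − p.
The resulting 9×27 matrix has rank 8, and its Smith normal form has invariant factors (1,1,1,1,1,1,1,1).

Boundary ∂_2: C_2 → C_1 maps a triangle to the signed sum of its edges. For instance
  ∂[v_3,v_5,v_7] = [v_5,v_7] − [v_3,v_7] + [v_3,v_5],
  ∂[v_1,v_3,v_8] = [v_3,v_8] − [v_1,v_8] + [v_1,v_3].
The 27×18 boundary matrix has rank 18 and Smith normal form diag(1,1,1,1,1,1,1,1,1,1,1,1,1,1,1,1,1,2).

Reading off H_k = ker ∂_k / im ∂_{k+1}:

  H_0: rank C_0 − rank ∂_1 = 9 − 8 = 1, and the invariant factors of ∂_1 are all 1, so H_0 ≅ Z.
  H_1: rank ker ∂_1 − rank ∂_2 = (27 − 8) − 18 = 1, and ∂_2 has invariant factor 2 > 1, so H_1 ≅ Z × Z/2.
  H_2: rank ker ∂_2 − rank ∂_3 = (18 − 18) − 0 = 0, and there is no ∂_3, so H_2 ≅ 0.

As a check, the Euler characteristic is 9 − 27 + 18 = 0, which agrees with 1 − 1 + 0 = 0.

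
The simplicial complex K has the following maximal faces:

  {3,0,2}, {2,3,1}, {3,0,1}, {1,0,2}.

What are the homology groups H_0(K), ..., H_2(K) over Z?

K has 4 vertices, 6 edges, 4 triangles.
rank ∂_0 = 0, rank ∂_1 = 3 ⇒ b_0 = 4 − 0 − 3 = 1; all invariant factors of ∂_1 are 1 so no torsion. So H_0 ≅ Z.
rank ∂_1 = 3, rank ∂_2 = 3 ⇒ b_1 = 6 − 3 − 3 = 0; all invariant factors of ∂_2 are 1 so no torsion. So H_1 ≅ 0.
rank ∂_2 = 3, rank ∂_3 = 0 ⇒ b_2 = 4 − 3 − 0 = 1. So H_2 ≅ Z.

H_0 ≅ Z,  H_1 = 0,  H_2 ≅ Z.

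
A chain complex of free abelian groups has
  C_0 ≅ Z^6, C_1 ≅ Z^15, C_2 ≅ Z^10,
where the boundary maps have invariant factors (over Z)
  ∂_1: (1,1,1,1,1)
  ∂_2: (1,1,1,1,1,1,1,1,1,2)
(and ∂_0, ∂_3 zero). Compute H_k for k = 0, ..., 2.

H_0 ≅ Z,  H_1 ≅ Z/2,  H_2 = 0.

H_0: b_0 = 6 − 0 − 5 = 1; torsion from ∂_1 factors > 1: none. So H_0 ≅ Z.
H_1: b_1 = 15 − 5 − 10 = 0; torsion from ∂_2 factors > 1: [2]. So H_1 ≅ Z/2.
H_2: b_2 = 10 − 10 − 0 = 0; torsion from ∂_3 factors > 1: none. So H_2 ≅ 0.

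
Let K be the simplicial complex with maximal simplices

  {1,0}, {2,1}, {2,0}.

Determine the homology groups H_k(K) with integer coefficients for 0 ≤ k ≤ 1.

We work with the vertex ordering 0 < 1 < 2. The simplices of K, each written with vertices in increasing order, are:

  0-simplices (3): [0], [1], [2]
  1-simplices (3): [0,1], [0,2], [1,2]

Hence C_0 ≅ Z^3, C_1 ≅ Z^3.

∂_1: C_1 → C_0 maps an edge to its endpoints' difference, ∂[p,q] = q − p. For instance
  ∂[0,2] = [2] − [0].
The 3×3 boundary matrix has rank 2 and Smith normal form diag(1,1).

Computing H_k = (kernel of ∂_k) / (image of ∂_{k+1}):

  H_0: rank C_0 − rank ∂_1 = 3 − 2 = 1, and the invariant factors of ∂_1 are all 1, so H_0 ≅ Z.
  H_1: rank ker ∂_1 − rank ∂_2 = (3 − 2) − 0 = 1, and there is no ∂_2, so H_1 ≅ Z.

H_0 ≅ Z,  H_1 ≅ Z.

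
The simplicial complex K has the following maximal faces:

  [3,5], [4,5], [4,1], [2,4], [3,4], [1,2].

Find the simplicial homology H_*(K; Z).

H_0 = Z,  H_1 = Z^2.

Take the total order 1 < 2 < 3 < 4 < 5 on the vertex set. Then K (dimension 1) consists of the simplices:

  0-simplices (5): [1], [2], [3], [4], [5]
  1-simplices (6): [1,2], [1,4], [2,4], [3,4], [3,5], [4,5]

so the chain groups are C_0 ≅ Z^5, C_1 ≅ Z^6.

Boundary ∂_1: C_1 → C_0 is given by ∂[p,q] = [q] − [p]. For instance
  ∂[1,2] = [2] − [1].
As a 5×6 matrix over Z this has rank 4, with invariant factors (1,1,1,1).

Computing H_k = (kernel of ∂_k) / (image of ∂_{k+1}):

  H_0: rank C_0 − rank ∂_1 = 5 − 4 = 1, and the invariant factors of ∂_1 are all 1, so H_0 = Z.
  H_1: rank ker ∂_1 − rank ∂_2 = (6 − 4) − 0 = 2, and there is no ∂_2, so H_1 = Z^2.

(K is a triangulation of a wedge of 2 circles.)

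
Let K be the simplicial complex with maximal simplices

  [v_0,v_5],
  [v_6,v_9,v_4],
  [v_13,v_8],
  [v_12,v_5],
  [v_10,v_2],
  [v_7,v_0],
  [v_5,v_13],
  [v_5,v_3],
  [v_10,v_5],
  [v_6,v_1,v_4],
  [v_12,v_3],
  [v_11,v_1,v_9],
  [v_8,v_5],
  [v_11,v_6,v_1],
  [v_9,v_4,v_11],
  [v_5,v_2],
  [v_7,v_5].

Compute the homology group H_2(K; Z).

H_2 ≅ 0.

K has 14 vertices, 22 edges, 5 triangles.
rank ∂_2 = 5, rank ∂_3 = 0 ⇒ b_2 = 5 − 5 − 0 = 0. So H_2 = 0.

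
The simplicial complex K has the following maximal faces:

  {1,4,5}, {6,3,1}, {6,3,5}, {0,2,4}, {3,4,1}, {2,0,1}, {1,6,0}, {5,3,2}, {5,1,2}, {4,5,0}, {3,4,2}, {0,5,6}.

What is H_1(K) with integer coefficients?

Take the total order 0 < 1 < 2 < 3 < 4 < 5 < 6 on the vertex set. Then K (dimension 2) consists of the simplices:

  0-simplices (7): [0], [1], [2], [3], [4], [5], [6]
  1-simplices (18): [0,1], [0,2], [0,4], [0,5], [0,6], [1,2], [1,3], [1,4], [1,5], [1,6], [2,3], [2,4], [2,5], [3,4], [3,5], [3,6], [4,5], [5,6]
  2-simplices (12): [0,1,2], [0,1,6], [0,2,4], [0,4,5], [0,5,6], [1,2,5], [1,3,4], [1,3,6], [1,4,5], [2,3,4], [2,3,5], [3,5,6]

giving chain groups C_0 ≅ Z^7, C_1 ≅ Z^18, C_2 ≅ Z^12.

Boundary ∂_1: C_1 → C_0 maps an edge to its endpoints' difference, ∂[p,q] = q − p. For instance
  ∂[0,2] = [2] − [0].
As a 7×18 matrix over Z this has rank 6, with invariant factors (1,1,1,1,1,1).

Boundary ∂_2: C_2 → C_1 sends each 2-simplex [p,q,r] to [q,r] − [p,r] + [p,q]. For instance
  ∂[1,2,5] = [2,5] − [1,5] + [1,2],
  ∂[0,1,6] = [1,6] − [0,6] + [0,1].
As a 18×12 matrix over Z this has rank 12, with invariant factors (1,1,1,1,1,1,1,1,1,1,1,2).

Computing H_k = (kernel of ∂_k) / (image of ∂_{k+1}):

  H_1: rank ker ∂_1 − rank ∂_2 = (18 − 6) − 12 = 0, and ∂_2 has invariant factor 2 > 1, so H_1 ≅ Z_2.

H_1 ≅ Z_2.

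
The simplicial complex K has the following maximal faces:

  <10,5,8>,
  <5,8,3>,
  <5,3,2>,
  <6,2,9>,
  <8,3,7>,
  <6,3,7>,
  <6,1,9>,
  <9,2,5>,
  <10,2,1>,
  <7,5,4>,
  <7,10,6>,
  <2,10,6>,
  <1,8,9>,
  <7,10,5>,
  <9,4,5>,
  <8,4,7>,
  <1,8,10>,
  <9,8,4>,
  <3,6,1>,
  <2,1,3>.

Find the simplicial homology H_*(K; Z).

Take the total order 1 < 2 < 3 < 4 < 5 < 6 < 7 < 8 < 9 < 10 on the vertex set. Then K (dimension 2) consists of the simplices:

  0-simplices (10): [1], [2], [3], [4], [5], [6], [7], [8], [9], [10]
  1-simplices (30): (30 of them)
  2-simplices (20): (20 of them)

so the chain groups are C_0 ≅ Z^10, C_1 ≅ Z^30, C_2 ≅ Z^20.

Boundary ∂_1: C_1 → C_0 maps an edge to its endpoints' difference, ∂[p,q] = q − p. For instance
  ∂[5,9] = [9] − [5].
This gives a 10×30 integer matrix of rank 9; reducing to Smith normal form yields diagonal entries (1,1,1,1,1,1,1,1,1).

Boundary ∂_2: C_2 → C_1 acts by ∂[p,q,r] = [q,r] − [p,r] + [p,q]. For instance
  ∂[6,7,10] = [7,10] − [6,10] + [6,7],
  ∂[4,7,8] = [7,8] − [4,8] + [4,7].
The 30×20 boundary matrix has rank 20 and Smith normal form diag(1,1,1,1,1,1,1,1,1,1,1,1,1,1,1,1,1,1,1,2).

Computing H_k = (kernel of ∂_k) / (image of ∂_{k+1}):

  H_0: rank C_0 − rank ∂_1 = 10 − 9 = 1, and the invariant factors of ∂_1 are all 1, so H_0 ≅ Z.
  H_1: rank ker ∂_1 − rank ∂_2 = (30 − 9) − 20 = 1, and ∂_2 has invariant factor 2 > 1, so H_1 ≅ Z ⊕ Z/2Z.
  H_2: rank ker ∂_2 − rank ∂_3 = (20 − 20) − 0 = 0, and there is no ∂_3, so H_2 ≅ 0.

(K is a triangulation of the Klein bottle.)

H_0 ≅ Z,  H_1 ≅ Z ⊕ Z/2Z,  H_2 = 0.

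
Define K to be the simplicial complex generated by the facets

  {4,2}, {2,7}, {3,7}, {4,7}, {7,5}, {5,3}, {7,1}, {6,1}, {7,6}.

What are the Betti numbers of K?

b_0 = 1, b_1 = 3.

Fix the vertex order 1 < 2 < 3 < 4 < 5 < 6 < 7 and write every simplex with vertices in increasing order. Then dim K = 1 and the simplices of K are:

  0-simplices (7): [1], [2], [3], [4], [5], [6], [7]
  1-simplices (9): [1,6], [1,7], [2,4], [2,7], [3,5], [3,7], [4,7], [5,7], [6,7]

Hence C_0 ≅ Z^7, C_1 ≅ Z^9.

∂_1: C_1 → C_0 sends each edge [p,q] (with p < q) to q − p.
The 7×9 boundary matrix has rank 6 and Smith normal form diag(1,1,1,1,1,1).

Now H_k = ker ∂_k / im ∂_{k+1}, so:

  H_0: rank C_0 − rank ∂_1 = 7 − 6 = 1, and the invariant factors of ∂_1 are all 1, so H_0 ≅ Z.
  H_1: rank ker ∂_1 − rank ∂_2 = (9 − 6) − 0 = 3, and there is no ∂_2, so H_1 ≅ Z^3.

Hence the Betti numbers are b_0 = 1, b_1 = 3.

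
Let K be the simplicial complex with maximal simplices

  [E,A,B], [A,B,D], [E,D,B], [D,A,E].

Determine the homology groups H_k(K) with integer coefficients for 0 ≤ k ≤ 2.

H_0 = Z,  H_1 = 0,  H_2 = Z.

Order the vertices as A < B < D < E. Listing each simplex with vertices in this order, K has dimension 2 with simplices:

  0-simplices (4): A, B, D, E
  1-simplices (6): AB, AD, AE, BD, BE, DE
  2-simplices (4): ABD, ABE, ADE, BDE

so the chain groups are C_0 ≅ Z^4, C_1 ≅ Z^6, C_2 ≅ Z^4.

Boundary ∂_1: C_1 → C_0 maps an edge to its endpoints' difference, ∂[p,q] = q − p.
The 4×6 boundary matrix has rank 3 and Smith normal form diag(1,1,1).

The boundary map ∂_2: C_2 → C_1 maps a triangle to the signed sum of its edges. For instance
  ∂ADE = DE − AE + AD,
  ∂ABE = BE − AE + AB.
The resulting 6×4 matrix has rank 3, and its Smith normal form has invariant factors (1,1,1).

Computing H_k = (kernel of ∂_k) / (image of ∂_{k+1}):

  H_0: rank C_0 − rank ∂_1 = 4 − 3 = 1, and the invariant factors of ∂_1 are all 1, so H_0 = Z.
  H_1: rank ker ∂_1 − rank ∂_2 = (6 − 3) − 3 = 0, and the invariant factors of ∂_2 are all 1, so H_1 = 0.
  H_2: rank ker ∂_2 − rank ∂_3 = (4 − 3) − 0 = 1, and there is no ∂_3, so H_2 = Z.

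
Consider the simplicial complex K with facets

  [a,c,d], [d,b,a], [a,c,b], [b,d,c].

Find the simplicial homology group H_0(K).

H_0 = Z.

Take the total order a < b < c < d on the vertex set. Then K (dimension 2) consists of the simplices:

  0-simplices (4): a, b, c, d
  1-simplices (6): ab, ac, ad, bc, bd, cd
  2-simplices (4): abc, abd, acd, bcd

so the chain groups are C_0 ≅ Z^4, C_1 ≅ Z^6, C_2 ≅ Z^4.

Boundary ∂_1: C_1 → C_0 is given by ∂[p,q] = [q] − [p]. For instance
  ∂cd = d − c.
This gives a 4×6 integer matrix of rank 3; reducing to Smith normal form yields diagonal entries (1,1,1).

The boundary map ∂_2: C_2 → C_1 sends each 2-simplex [p,q,r] to [q,r] − [p,r] + [p,q]. For instance
  ∂abd = bd − ad + ab,
  ∂acd = cd − ad + ac.
As a 6×4 matrix over Z this has rank 3, with invariant factors (1,1,1).

Reading off H_k = ker ∂_k / im ∂_{k+1}:

  H_0: rank C_0 − rank ∂_1 = 4 − 3 = 1, and the invariant factors of ∂_1 are all 1, so H_0 = Z.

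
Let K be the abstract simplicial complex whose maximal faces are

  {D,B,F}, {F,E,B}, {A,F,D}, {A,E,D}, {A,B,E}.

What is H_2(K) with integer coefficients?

H_2 = 0.

Order the vertices as A < B < D < E < F. Listing each simplex with vertices in this order, K has dimension 2 with simplices:

  0-simplices (5): A, B, D, E, F
  1-simplices (10): AB, AD, AE, AF, BD, BE, BF, DE, DF, EF
  2-simplices (5): ABE, ADE, ADF, BDF, BEF

giving chain groups C_0 ≅ Z^5, C_1 ≅ Z^10, C_2 ≅ Z^5.

∂_1: C_1 → C_0 maps an edge to its endpoints' difference, ∂[p,q] = q − p.
The resulting 5×10 matrix has rank 4, and its Smith normal form has invariant factors (1,1,1,1).

∂_2: C_2 → C_1 acts by ∂[p,q,r] = [q,r] − [p,r] + [p,q]. For instance
  ∂ABE = BE − AE + AB,
  ∂BEF = EF − BF + BE.
The 10×5 boundary matrix has rank 5 and Smith normal form diag(1,1,1,1,1).

Computing H_k = (kernel of ∂_k) / (image of ∂_{k+1}):

  H_2: rank ker ∂_2 − rank ∂_3 = (5 − 5) − 0 = 0, and there is no ∂_3, so H_2 = 0.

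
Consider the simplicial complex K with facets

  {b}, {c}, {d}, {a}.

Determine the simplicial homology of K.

H_0 = Z^4.

Fix the vertex order a < b < c < d and write every simplex with vertices in increasing order. Then dim K = 0 and the simplices of K are:

  0-simplices (4): a, b, c, d

Hence C_0 ≅ Z^4.

Now H_k = ker ∂_k / im ∂_{k+1}, so:

  H_0: rank C_0 − rank ∂_1 = 4 − 0 = 4, and there is no ∂_1, so H_0 = Z^4.

(K is a triangulation of a set of 4 points.)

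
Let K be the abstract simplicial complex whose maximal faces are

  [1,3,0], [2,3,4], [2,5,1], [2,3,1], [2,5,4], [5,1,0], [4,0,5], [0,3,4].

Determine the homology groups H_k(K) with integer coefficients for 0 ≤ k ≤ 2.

H_0 = Z,  H_1 = 0,  H_2 = Z.

We work with the vertex ordering 0 < 1 < 2 < 3 < 4 < 5. The simplices of K, each written with vertices in increasing order, are:

  0-simplices (6): [0], [1], [2], [3], [4], [5]
  1-simplices (12): [0,1], [0,3], [0,4], [0,5], [1,2], [1,3], [1,5], [2,3], [2,4], [2,5], [3,4], [4,5]
  2-simplices (8): [0,1,3], [0,1,5], [0,3,4], [0,4,5], [1,2,3], [1,2,5], [2,3,4], [2,4,5]

so the chain groups are C_0 ≅ Z^6, C_1 ≅ Z^12, C_2 ≅ Z^8.

The boundary map ∂_1: C_1 → C_0 sends each edge [p,q] (with p < q) to q − p.
This gives a 6×12 integer matrix of rank 5; reducing to Smith normal form yields diagonal entries (1,1,1,1,1).

∂_2: C_2 → C_1 acts by ∂[p,q,r] = [q,r] − [p,r] + [p,q]. For instance
  ∂[1,2,5] = [2,5] − [1,5] + [1,2],
  ∂[1,2,3] = [2,3] − [1,3] + [1,2].
The 12×8 boundary matrix has rank 7 and Smith normal form diag(1,1,1,1,1,1,1).

Now H_k = ker ∂_k / im ∂_{k+1}, so:

  H_0: rank C_0 − rank ∂_1 = 6 − 5 = 1, and the invariant factors of ∂_1 are all 1, so H_0 ≅ Z.
  H_1: rank ker ∂_1 − rank ∂_2 = (12 − 5) − 7 = 0, and the invariant factors of ∂_2 are all 1, so H_1 ≅ 0.
  H_2: rank ker ∂_2 − rank ∂_3 = (8 − 7) − 0 = 1, and there is no ∂_3, so H_2 ≅ Z.

As a check, the Euler characteristic is 6 − 12 + 8 = 2, which agrees with 1 − 0 + 1 = 2.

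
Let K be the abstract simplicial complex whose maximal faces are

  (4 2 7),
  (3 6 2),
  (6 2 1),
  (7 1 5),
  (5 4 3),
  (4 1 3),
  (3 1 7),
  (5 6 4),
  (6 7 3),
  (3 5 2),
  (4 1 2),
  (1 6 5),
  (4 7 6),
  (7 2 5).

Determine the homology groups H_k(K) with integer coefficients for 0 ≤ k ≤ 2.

H_0 = Z,  H_1 = Z^2,  H_2 = Z.

K has 7 vertices, 21 edges, 14 triangles.
rank ∂_0 = 0, rank ∂_1 = 6 ⇒ b_0 = 7 − 0 − 6 = 1; all invariant factors of ∂_1 are 1 so no torsion. So H_0 = Z.
rank ∂_1 = 6, rank ∂_2 = 13 ⇒ b_1 = 21 − 6 − 13 = 2; all invariant factors of ∂_2 are 1 so no torsion. So H_1 = Z^2.
rank ∂_2 = 13, rank ∂_3 = 0 ⇒ b_2 = 14 − 13 − 0 = 1. So H_2 = Z.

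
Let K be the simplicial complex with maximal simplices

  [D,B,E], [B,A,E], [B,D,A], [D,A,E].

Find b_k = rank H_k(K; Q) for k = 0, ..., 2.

Order the vertices as A < B < D < E. Listing each simplex with vertices in this order, K has dimension 2 with simplices:

  0-simplices (4): A, B, D, E
  1-simplices (6): AB, AD, AE, BD, BE, DE
  2-simplices (4): ABD, ABE, ADE, BDE

so the chain groups are C_0 ≅ Z^4, C_1 ≅ Z^6, C_2 ≅ Z^4.

The boundary map ∂_1: C_1 → C_0 maps an edge to its endpoints' difference, ∂[p,q] = q − p. For instance
  ∂AD = D − A.
The 4×6 boundary matrix has rank 3 and Smith normal form diag(1,1,1).

Boundary ∂_2: C_2 → C_1 acts by ∂[p,q,r] = [q,r] − [p,r] + [p,q]. For instance
  ∂ABE = BE − AE + AB,
  ∂ABD = BD − AD + AB.
This gives a 6×4 integer matrix of rank 3; reducing to Smith normal form yields diagonal entries (1,1,1).

Reading off H_k = ker ∂_k / im ∂_{k+1}:

  H_0: rank C_0 − rank ∂_1 = 4 − 3 = 1, and the invariant factors of ∂_1 are all 1, so H_0 ≅ Z.
  H_1: rank ker ∂_1 − rank ∂_2 = (6 − 3) − 3 = 0, and the invariant factors of ∂_2 are all 1, so H_1 ≅ 0.
  H_2: rank ker ∂_2 − rank ∂_3 = (4 − 3) − 0 = 1, and there is no ∂_3, so H_2 ≅ Z.

As a check, the Euler characteristic is 4 − 6 + 4 = 2, which agrees with 1 − 0 + 1 = 2.

Hence the Betti numbers are b_0 = 1, b_1 = 0, b_2 = 1.

b_0 = 1, b_1 = 0, b_2 = 1.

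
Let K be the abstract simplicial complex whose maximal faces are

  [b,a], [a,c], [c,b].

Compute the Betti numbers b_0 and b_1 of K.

b_0 = 1, b_1 = 1.

Take the total order a < b < c on the vertex set. Then K (dimension 1) consists of the simplices:

  0-simplices (3): a, b, c
  1-simplices (3): ab, ac, bc

Hence C_0 ≅ Z^3, C_1 ≅ Z^3.

∂_1: C_1 → C_0 maps an edge to its endpoints' difference, ∂[p,q] = q − p.
This gives a 3×3 integer matrix of rank 2; reducing to Smith normal form yields diagonal entries (1,1).

Now H_k = ker ∂_k / im ∂_{k+1}, so:

  H_0: rank C_0 − rank ∂_1 = 3 − 2 = 1, and the invariant factors of ∂_1 are all 1, so H_0 = Z.
  H_1: rank ker ∂_1 − rank ∂_2 = (3 − 2) − 0 = 1, and there is no ∂_2, so H_1 = Z.

Hence the Betti numbers are b_0 = 1, b_1 = 1.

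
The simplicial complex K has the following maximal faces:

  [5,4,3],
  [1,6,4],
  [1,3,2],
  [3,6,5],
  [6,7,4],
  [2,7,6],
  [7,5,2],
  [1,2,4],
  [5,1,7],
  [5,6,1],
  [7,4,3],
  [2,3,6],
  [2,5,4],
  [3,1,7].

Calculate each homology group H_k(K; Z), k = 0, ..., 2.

H_0 ≅ Z,  H_1 ≅ Z^2,  H_2 ≅ Z.

Fix the vertex order 1 < 2 < 3 < 4 < 5 < 6 < 7 and write every simplex with vertices in increasing order. Then dim K = 2 and the simplices of K are:

  0-simplices (7): [1], [2], [3], [4], [5], [6], [7]
  1-simplices (21): [1,2], [1,3], [1,4], [1,5], [1,6], [1,7], [2,3], [2,4], [2,5], [2,6], [2,7], [3,4], [3,5], [3,6], [3,7], [4,5], [4,6], [4,7], [5,6], [5,7], [6,7]
  2-simplices (14): [1,2,3], [1,2,4], [1,3,7], [1,4,6], [1,5,6], [1,5,7], [2,3,6], [2,4,5], [2,5,7], [2,6,7], [3,4,5], [3,4,7], [3,5,6], [4,6,7]

giving chain groups C_0 ≅ Z^7, C_1 ≅ Z^21, C_2 ≅ Z^14.

The boundary map ∂_1: C_1 → C_0 is given by ∂[p,q] = [q] − [p].
The resulting 7×21 matrix has rank 6, and its Smith normal form has invariant factors (1,1,1,1,1,1).

The boundary map ∂_2: C_2 → C_1 acts by ∂[p,q,r] = [q,r] − [p,r] + [p,q]. For instance
  ∂[3,4,7] = [4,7] − [3,7] + [3,4],
  ∂[4,6,7] = [6,7] − [4,7] + [4,6].
The resulting 21×14 matrix has rank 13, and its Smith normal form has invariant factors (1,1,1,1,1,1,1,1,1,1,1,1,1).

Reading off H_k = ker ∂_k / im ∂_{k+1}:

  H_0: rank C_0 − rank ∂_1 = 7 − 6 = 1, and the invariant factors of ∂_1 are all 1, so H_0 = Z.
  H_1: rank ker ∂_1 − rank ∂_2 = (21 − 6) − 13 = 2, and the invariant factors of ∂_2 are all 1, so H_1 = Z^2.
  H_2: rank ker ∂_2 − rank ∂_3 = (14 − 13) − 0 = 1, and there is no ∂_3, so H_2 = Z.

(K is a triangulation of the torus T^2.)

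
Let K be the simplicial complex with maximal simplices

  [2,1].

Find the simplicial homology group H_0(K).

K has 2 vertices, 1 edge.
rank ∂_0 = 0, rank ∂_1 = 1 ⇒ b_0 = 2 − 0 − 1 = 1; all invariant factors of ∂_1 are 1 so no torsion. So H_0 = Z.

H_0 ≅ Z.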